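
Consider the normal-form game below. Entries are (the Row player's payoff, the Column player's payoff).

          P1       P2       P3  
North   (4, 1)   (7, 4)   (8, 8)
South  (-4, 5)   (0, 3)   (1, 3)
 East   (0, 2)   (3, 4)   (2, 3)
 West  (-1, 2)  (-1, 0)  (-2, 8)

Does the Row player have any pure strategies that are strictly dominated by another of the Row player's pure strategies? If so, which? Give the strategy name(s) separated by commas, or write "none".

North is not dominated — it holds its own against South at P1 (4>-4); East at P1 (4>0); West at P1 (4>-1).
South: dominated, since North does at least as well everywhere (P1: 4>-4, P2: 7>0, P3: 8>1).
East: dominated, since North does at least as well everywhere (P1: 4>0, P2: 7>3, P3: 8>2).
West is strictly dominated by North (P1: 4>-1, P2: 7>-1, P3: 8>-2).

South, East, West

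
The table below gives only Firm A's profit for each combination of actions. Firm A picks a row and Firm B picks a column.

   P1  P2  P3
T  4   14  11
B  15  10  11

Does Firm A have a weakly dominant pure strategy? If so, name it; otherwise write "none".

T fails to dominate B at P1 (4<15).
B fails to dominate T at P2 (10<14).
No single strategy dominates all the others.

none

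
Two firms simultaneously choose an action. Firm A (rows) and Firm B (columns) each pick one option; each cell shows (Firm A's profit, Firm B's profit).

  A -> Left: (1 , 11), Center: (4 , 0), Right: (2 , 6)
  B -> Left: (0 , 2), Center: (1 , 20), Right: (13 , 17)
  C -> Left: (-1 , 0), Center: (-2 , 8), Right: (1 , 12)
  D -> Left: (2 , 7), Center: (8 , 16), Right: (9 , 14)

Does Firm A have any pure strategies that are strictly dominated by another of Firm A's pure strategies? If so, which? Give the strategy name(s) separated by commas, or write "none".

A, C

A is strictly dominated by D (Left: 2>1, Center: 8>4, Right: 9>2).
Nothing dominates B: A at Right (13>2); C at Left (0>-1); D at Right (13>9).
C: dominated, since A does at least as well everywhere (Left: 1>-1, Center: 4>-2, Right: 2>1).
Nothing dominates D: A at Left (2>1); B at Left (2>0); C at Left (2>-1).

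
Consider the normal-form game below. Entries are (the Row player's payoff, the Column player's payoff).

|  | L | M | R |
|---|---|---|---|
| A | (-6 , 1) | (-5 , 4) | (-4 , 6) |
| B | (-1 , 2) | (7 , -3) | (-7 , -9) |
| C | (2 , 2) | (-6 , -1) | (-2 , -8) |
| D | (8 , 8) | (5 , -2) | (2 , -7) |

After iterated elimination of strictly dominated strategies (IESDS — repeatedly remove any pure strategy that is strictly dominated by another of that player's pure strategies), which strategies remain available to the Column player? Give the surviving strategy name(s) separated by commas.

L

For the Row player, D strictly dominates A on the remaining columns (L: 8>-6, M: 5>-5, R: 2>-4); eliminate A.
Row C is eliminated: D beats it against every remaining column (L: 8>2, M: 5>-6, R: 2>-2).
The Column player's strategy M is strictly dominated by L (B: 2>-3, D: 8>-2) and is removed.
The Row player's strategy B is strictly dominated by D (L: 8>-1, R: 2>-7) and is removed.
The Column player's strategy R is strictly dominated by L (D: 8>-7) and is removed.
Among the remaining strategies, none is strictly dominated by another pure strategy of the same player, so the elimination stops.
Surviving strategies — the Row player: {D}; the Column player: {L}.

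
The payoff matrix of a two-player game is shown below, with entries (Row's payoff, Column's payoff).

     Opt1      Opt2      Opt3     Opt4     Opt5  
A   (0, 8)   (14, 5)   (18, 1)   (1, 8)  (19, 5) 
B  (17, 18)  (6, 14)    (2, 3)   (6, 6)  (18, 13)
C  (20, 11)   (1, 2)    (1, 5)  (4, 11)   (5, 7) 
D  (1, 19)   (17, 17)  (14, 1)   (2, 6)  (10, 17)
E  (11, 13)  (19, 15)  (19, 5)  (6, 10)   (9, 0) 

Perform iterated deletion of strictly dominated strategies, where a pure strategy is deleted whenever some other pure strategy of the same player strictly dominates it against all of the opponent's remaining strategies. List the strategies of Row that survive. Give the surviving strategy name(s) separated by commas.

Column's strategy Opt3 is strictly dominated by Opt1 (A: 8>1, B: 18>3, C: 11>5, D: 19>1, E: 13>5) and is removed.
Column Opt5 is eliminated: Opt1 beats it against every remaining row (A: 8>5, B: 18>13, C: 11>7, D: 19>17, E: 13>0).
Row A is eliminated: D beats it against every remaining column (Opt1: 1>0, Opt2: 17>14, Opt4: 2>1).
Row's strategy D is strictly dominated by E (Opt1: 11>1, Opt2: 19>17, Opt4: 6>2) and is removed.
Among the remaining strategies, none is strictly dominated by another pure strategy of the same player, so the elimination stops.
Surviving strategies — Row: {B, C, E}; Column: {Opt1, Opt2, Opt4}.

B, C, E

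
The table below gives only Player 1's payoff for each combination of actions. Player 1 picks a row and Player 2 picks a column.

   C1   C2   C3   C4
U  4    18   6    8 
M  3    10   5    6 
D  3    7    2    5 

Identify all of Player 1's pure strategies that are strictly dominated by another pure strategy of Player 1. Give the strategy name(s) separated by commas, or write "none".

M, D

U is not dominated — it holds its own against M at C1 (4>3); D at C1 (4>3).
U strictly dominates M — C1: 4>3, C2: 18>10, C3: 6>5, C4: 8>6.
D is strictly dominated by U (C1: 4>3, C2: 18>7, C3: 6>2, C4: 8>5).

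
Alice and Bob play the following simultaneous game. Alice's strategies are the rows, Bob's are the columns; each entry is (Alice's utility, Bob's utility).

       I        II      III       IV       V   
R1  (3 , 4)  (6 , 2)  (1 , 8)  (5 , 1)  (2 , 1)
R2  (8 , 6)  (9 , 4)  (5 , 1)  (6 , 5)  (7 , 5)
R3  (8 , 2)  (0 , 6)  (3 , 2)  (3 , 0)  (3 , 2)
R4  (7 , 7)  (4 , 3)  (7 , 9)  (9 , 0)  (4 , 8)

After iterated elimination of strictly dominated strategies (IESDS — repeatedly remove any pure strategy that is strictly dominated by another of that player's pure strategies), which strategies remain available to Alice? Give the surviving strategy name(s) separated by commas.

R2, R3, R4

Alice's strategy R1 is strictly dominated by R2 (I: 8>3, II: 9>6, III: 5>1, IV: 6>5, V: 7>2) and is removed.
Column IV is eliminated: I beats it against every remaining row (R2: 6>5, R3: 2>0, R4: 7>0).
Among the remaining strategies, none is strictly dominated by another pure strategy of the same player, so the elimination stops.
Surviving strategies — Alice: {R2, R3, R4}; Bob: {I, II, III, V}.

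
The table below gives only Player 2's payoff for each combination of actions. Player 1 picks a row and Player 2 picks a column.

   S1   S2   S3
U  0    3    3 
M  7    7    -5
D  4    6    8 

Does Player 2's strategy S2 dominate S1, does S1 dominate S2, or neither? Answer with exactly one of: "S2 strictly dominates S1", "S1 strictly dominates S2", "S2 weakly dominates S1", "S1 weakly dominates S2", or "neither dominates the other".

S2's payoffs vs S1's, by Player 1's action — U: 3>0, M: 7=7, D: 6>4.
S2 is at least as good everywhere and strictly better somewhere (tied only at M), so S2 weakly but not strictly dominates S1.

S2 weakly dominates S1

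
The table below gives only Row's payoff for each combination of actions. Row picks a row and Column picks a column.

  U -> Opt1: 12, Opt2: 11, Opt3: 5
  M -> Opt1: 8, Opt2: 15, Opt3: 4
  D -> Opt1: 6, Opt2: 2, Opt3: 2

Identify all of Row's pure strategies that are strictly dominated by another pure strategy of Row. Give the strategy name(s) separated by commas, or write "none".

Nothing dominates U: M at Opt1 (12>8); D at Opt1 (12>6).
M: no other strategy beats it everywhere (U at Opt2 (15>11); D at Opt1 (8>6)).
U strictly dominates D — Opt1: 12>6, Opt2: 11>2, Opt3: 5>2.

D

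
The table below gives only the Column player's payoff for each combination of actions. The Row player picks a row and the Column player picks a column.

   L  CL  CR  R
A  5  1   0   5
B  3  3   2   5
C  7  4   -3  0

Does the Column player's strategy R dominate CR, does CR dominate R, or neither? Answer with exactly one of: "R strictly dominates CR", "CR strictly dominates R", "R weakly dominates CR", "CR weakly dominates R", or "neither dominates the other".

Compare R to CR across each opponent action: A: 5>0, B: 5>2, C: 0>-3.
R gives a strictly higher payoff against each opponent action, so R strictly dominates CR.

R strictly dominates CR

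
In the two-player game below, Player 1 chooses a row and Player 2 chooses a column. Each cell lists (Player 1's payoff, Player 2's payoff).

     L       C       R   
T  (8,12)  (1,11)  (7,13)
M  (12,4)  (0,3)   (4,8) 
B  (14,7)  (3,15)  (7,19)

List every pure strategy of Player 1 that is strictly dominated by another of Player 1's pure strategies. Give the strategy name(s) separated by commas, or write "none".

T: no other strategy beats it everywhere (M at C (1>0); B at R (7=7)).
M is strictly dominated by B (L: 14>12, C: 3>0, R: 7>4).
B: no other strategy beats it everywhere (T at L (14>8); M at L (14>12)).

M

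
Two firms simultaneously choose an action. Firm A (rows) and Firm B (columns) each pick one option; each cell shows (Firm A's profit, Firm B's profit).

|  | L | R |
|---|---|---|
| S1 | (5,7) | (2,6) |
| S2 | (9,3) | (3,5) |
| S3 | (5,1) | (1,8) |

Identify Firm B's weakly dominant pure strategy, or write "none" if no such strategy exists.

L fails to dominate R at S2 (3<5).
R fails to dominate L at S1 (6<7).
No single strategy dominates all the others.

none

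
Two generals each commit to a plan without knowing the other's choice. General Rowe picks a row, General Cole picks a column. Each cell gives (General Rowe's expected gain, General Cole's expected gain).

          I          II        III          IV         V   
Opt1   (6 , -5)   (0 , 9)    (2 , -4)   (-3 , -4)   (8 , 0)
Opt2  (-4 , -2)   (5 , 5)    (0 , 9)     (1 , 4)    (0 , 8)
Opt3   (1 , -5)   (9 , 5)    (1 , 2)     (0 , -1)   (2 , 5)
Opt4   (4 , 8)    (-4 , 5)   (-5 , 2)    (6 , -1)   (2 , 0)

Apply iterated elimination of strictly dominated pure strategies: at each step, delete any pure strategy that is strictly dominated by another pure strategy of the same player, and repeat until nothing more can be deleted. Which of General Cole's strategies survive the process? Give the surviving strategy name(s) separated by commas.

General Cole's strategy IV is strictly dominated by II (Opt1: 9>-4, Opt2: 5>4, Opt3: 5>-1, Opt4: 5>-1) and is removed.
General Rowe's strategy Opt2 is strictly dominated by Opt3 (I: 1>-4, II: 9>5, III: 1>0, V: 2>0) and is removed.
For General Rowe, Opt1 strictly dominates Opt4 on the remaining columns (I: 6>4, II: 0>-4, III: 2>-5, V: 8>2); eliminate Opt4.
For General Cole, II strictly dominates I on the remaining rows (Opt1: 9>-5, Opt3: 5>-5); eliminate I.
Column III is eliminated: II beats it against every remaining row (Opt1: 9>-4, Opt3: 5>2).
Among the remaining strategies, none is strictly dominated by another pure strategy of the same player, so the elimination stops.
Surviving strategies — General Rowe: {Opt1, Opt3}; General Cole: {II, V}.

II, V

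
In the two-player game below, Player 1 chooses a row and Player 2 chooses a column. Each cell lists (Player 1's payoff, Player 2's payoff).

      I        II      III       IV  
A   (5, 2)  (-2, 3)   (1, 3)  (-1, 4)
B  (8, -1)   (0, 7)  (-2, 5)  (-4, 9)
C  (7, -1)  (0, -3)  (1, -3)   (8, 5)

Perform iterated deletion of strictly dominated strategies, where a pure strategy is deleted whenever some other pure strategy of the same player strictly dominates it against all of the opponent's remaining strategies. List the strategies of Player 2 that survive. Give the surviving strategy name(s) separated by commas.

IV

Player 2's strategy I is strictly dominated by IV (A: 4>2, B: 9>-1, C: 5>-1) and is removed.
For Player 2, IV strictly dominates II on the remaining rows (A: 4>3, B: 9>7, C: 5>-3); eliminate II.
For Player 1, A strictly dominates B on the remaining columns (III: 1>-2, IV: -1>-4); eliminate B.
Column III is eliminated: IV beats it against every remaining row (A: 4>3, C: 5>-3).
Row A is eliminated: C beats it against every remaining column (IV: 8>-1).
Among the remaining strategies, none is strictly dominated by another pure strategy of the same player, so the elimination stops.
Surviving strategies — Player 1: {C}; Player 2: {IV}.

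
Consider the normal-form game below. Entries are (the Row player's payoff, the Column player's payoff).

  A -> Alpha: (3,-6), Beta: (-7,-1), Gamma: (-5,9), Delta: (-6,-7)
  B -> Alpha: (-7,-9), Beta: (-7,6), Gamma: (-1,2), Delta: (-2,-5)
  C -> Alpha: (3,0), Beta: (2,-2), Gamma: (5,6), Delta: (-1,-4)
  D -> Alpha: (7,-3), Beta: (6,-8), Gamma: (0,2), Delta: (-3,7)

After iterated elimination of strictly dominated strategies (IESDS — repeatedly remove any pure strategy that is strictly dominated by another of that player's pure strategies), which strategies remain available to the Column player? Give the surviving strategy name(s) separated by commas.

Gamma

For the Row player, D strictly dominates A on the remaining columns (Alpha: 7>3, Beta: 6>-7, Gamma: 0>-5, Delta: -3>-6); eliminate A.
The Row player's strategy B is strictly dominated by C (Alpha: 3>-7, Beta: 2>-7, Gamma: 5>-1, Delta: -1>-2) and is removed.
The Column player's strategy Alpha is strictly dominated by Gamma (C: 6>0, D: 2>-3) and is removed.
Column Beta is eliminated: Gamma beats it against every remaining row (C: 6>-2, D: 2>-8).
Row D is eliminated: C beats it against every remaining column (Gamma: 5>0, Delta: -1>-3).
For the Column player, Gamma strictly dominates Delta on the remaining rows (C: 6>-4); eliminate Delta.
Among the remaining strategies, none is strictly dominated by another pure strategy of the same player, so the elimination stops.
Surviving strategies — the Row player: {C}; the Column player: {Gamma}.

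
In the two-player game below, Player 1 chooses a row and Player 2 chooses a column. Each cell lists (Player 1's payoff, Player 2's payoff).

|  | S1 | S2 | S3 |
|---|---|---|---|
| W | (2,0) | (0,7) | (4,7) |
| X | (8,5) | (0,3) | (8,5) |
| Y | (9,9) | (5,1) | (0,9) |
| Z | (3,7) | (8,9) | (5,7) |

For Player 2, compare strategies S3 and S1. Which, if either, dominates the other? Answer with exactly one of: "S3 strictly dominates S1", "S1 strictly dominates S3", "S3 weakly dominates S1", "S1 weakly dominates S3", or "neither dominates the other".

Compare S3 to S1 across every action of Player 1: W: 7>0, X: 5=5, Y: 9=9, Z: 7=7.
S3 is at least as good everywhere and strictly better somewhere (tied only at X, Y, Z), so S3 weakly but not strictly dominates S1.

S3 weakly dominates S1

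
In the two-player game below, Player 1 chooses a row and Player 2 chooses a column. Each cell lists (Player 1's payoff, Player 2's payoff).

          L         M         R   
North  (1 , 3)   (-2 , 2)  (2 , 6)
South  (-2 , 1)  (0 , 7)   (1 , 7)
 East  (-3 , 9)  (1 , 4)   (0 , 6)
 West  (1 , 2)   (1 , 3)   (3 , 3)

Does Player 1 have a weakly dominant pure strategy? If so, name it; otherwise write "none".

West vs North: L: 1=1, M: 1>-2, R: 3>2.
West vs South: L: 1>-2, M: 1>0, R: 3>1.
West vs East: L: 1>-3, M: 1=1, R: 3>0.
West is at least as good as every other strategy against every opponent action, so it is weakly dominant.

West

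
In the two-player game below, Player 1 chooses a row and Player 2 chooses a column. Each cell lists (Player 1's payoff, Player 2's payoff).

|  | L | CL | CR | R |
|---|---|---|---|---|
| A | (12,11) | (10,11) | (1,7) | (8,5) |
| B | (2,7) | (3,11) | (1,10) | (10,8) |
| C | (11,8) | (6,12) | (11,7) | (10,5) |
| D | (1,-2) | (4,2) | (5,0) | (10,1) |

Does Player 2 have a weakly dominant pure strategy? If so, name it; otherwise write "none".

CL

CL vs L: A: 11=11, B: 11>7, C: 12>8, D: 2>-2.
CL vs CR: A: 11>7, B: 11>10, C: 12>7, D: 2>0.
CL vs R: A: 11>5, B: 11>8, C: 12>5, D: 2>1.
CL is at least as good as every other strategy against every opponent action, so it is weakly dominant.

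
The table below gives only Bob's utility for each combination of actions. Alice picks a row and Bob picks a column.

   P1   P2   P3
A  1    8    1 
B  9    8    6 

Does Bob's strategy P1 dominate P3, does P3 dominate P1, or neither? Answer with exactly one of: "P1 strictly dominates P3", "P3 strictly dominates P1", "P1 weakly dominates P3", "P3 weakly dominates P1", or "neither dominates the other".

P1 weakly dominates P3

P1's payoffs vs P3's, by Alice's action — A: 1=1, B: 9>6.
P1 is at least as good everywhere and strictly better somewhere (tied only at A), so P1 weakly but not strictly dominates P3.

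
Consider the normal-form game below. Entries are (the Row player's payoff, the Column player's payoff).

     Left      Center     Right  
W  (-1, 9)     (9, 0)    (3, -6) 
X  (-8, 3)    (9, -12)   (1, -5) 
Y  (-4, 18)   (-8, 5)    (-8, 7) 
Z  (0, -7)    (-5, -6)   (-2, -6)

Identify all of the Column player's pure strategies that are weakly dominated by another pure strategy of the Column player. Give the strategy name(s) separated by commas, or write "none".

Nothing dominates Left: Center at W (9>0); Right at W (9>-6).
Center is not dominated — it holds its own against Left at Z (-6>-7); Right at W (0>-6).
Right is not dominated — it holds its own against Left at Z (-6>-7); Center at X (-5>-12).

none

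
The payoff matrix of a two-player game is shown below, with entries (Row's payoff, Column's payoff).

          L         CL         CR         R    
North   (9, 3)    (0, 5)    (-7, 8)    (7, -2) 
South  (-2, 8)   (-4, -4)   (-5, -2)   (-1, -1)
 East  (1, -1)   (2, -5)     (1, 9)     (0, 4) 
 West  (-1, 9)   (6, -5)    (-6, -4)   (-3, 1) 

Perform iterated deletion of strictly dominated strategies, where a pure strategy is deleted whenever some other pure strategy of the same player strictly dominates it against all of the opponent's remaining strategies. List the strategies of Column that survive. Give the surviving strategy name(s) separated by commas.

For Row, East strictly dominates South on the remaining columns (L: 1>-2, CL: 2>-4, CR: 1>-5, R: 0>-1); eliminate South.
Column's strategy CL is strictly dominated by CR (North: 8>5, East: 9>-5, West: -4>-5) and is removed.
Row West is eliminated: East beats it against every remaining column (L: 1>-1, CR: 1>-6, R: 0>-3).
Column L is eliminated: CR beats it against every remaining row (North: 8>3, East: 9>-1).
Column's strategy R is strictly dominated by CR (North: 8>-2, East: 9>4) and is removed.
Row's strategy North is strictly dominated by East (CR: 1>-7) and is removed.
Among the remaining strategies, none is strictly dominated by another pure strategy of the same player, so the elimination stops.
Surviving strategies — Row: {East}; Column: {CR}.

CR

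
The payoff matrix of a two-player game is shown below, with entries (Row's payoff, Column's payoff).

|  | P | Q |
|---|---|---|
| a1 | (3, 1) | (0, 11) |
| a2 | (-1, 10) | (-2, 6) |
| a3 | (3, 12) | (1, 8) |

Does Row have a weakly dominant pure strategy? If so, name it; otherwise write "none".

a3 vs a1: P: 3=3, Q: 1>0.
a3 vs a2: P: 3>-1, Q: 1>-2.
a3 is at least as good as every other strategy against every opponent action, so it is weakly dominant.

a3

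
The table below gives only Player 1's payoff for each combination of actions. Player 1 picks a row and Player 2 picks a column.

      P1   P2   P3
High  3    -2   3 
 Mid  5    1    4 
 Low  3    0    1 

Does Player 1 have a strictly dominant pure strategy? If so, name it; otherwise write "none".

Mid

Mid vs High: P1: 5>3, P2: 1>-2, P3: 4>3.
Mid vs Low: P1: 5>3, P2: 1>0, P3: 4>1.
Mid strictly beats every other strategy against every opponent action, so it is strictly dominant.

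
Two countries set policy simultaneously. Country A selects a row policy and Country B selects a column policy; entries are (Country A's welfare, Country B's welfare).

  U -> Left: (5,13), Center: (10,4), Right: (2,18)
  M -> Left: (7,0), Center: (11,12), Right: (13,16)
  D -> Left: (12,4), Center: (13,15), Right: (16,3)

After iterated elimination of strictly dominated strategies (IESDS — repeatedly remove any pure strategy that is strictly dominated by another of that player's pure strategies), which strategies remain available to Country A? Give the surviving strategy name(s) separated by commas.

D

For Country A, M strictly dominates U on the remaining columns (Left: 7>5, Center: 11>10, Right: 13>2); eliminate U.
Row M is eliminated: D beats it against every remaining column (Left: 12>7, Center: 13>11, Right: 16>13).
For Country B, Center strictly dominates Left on the remaining rows (D: 15>4); eliminate Left.
For Country B, Center strictly dominates Right on the remaining rows (D: 15>3); eliminate Right.
Among the remaining strategies, none is strictly dominated by another pure strategy of the same player, so the elimination stops.
Surviving strategies — Country A: {D}; Country B: {Center}.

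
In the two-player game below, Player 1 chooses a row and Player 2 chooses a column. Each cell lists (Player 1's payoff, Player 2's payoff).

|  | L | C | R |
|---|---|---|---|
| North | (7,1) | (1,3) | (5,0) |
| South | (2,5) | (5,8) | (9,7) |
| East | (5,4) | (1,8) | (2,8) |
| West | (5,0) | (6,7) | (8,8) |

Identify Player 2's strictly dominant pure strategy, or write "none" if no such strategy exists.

L fails to dominate C at North (1<3).
C fails to dominate R at East (8=8).
R fails to dominate L at North (0<1).
No single strategy dominates all the others.

none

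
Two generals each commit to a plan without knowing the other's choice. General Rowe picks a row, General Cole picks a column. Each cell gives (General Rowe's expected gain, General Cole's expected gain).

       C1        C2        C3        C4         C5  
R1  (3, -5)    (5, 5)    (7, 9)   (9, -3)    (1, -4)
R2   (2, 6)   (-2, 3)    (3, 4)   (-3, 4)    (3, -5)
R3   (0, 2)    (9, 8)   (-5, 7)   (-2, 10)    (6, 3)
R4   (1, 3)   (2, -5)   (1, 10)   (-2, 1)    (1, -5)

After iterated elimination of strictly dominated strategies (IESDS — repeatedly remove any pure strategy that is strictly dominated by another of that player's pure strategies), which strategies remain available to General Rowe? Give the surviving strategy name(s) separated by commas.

General Cole's strategy C5 is strictly dominated by C3 (R1: 9>-4, R2: 4>-5, R3: 7>3, R4: 10>-5) and is removed.
Row R2 is eliminated: R1 beats it against every remaining column (C1: 3>2, C2: 5>-2, C3: 7>3, C4: 9>-3).
Row R4 is eliminated: R1 beats it against every remaining column (C1: 3>1, C2: 5>2, C3: 7>1, C4: 9>-2).
For General Cole, C2 strictly dominates C1 on the remaining rows (R1: 5>-5, R3: 8>2); eliminate C1.
Among the remaining strategies, none is strictly dominated by another pure strategy of the same player, so the elimination stops.
Surviving strategies — General Rowe: {R1, R3}; General Cole: {C2, C3, C4}.

R1, R3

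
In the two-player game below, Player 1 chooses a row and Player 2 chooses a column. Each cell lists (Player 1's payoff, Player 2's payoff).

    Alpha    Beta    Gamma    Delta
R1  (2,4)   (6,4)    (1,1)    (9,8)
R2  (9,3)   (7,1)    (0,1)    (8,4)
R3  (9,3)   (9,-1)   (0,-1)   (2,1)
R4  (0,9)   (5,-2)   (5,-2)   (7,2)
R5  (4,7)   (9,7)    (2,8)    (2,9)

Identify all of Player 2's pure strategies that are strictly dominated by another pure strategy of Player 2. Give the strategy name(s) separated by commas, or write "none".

Beta, Gamma

Alpha is not dominated — it holds its own against Beta at R1 (4=4); Gamma at R1 (4>1); Delta at R3 (3>1).
Beta: dominated, since Delta does at least as well everywhere (R1: 8>4, R2: 4>1, R3: 1>-1, R4: 2>-2, R5: 9>7).
Gamma is strictly dominated by Delta (R1: 8>1, R2: 4>1, R3: 1>-1, R4: 2>-2, R5: 9>8).
Nothing dominates Delta: Alpha at R1 (8>4); Beta at R1 (8>4); Gamma at R1 (8>1).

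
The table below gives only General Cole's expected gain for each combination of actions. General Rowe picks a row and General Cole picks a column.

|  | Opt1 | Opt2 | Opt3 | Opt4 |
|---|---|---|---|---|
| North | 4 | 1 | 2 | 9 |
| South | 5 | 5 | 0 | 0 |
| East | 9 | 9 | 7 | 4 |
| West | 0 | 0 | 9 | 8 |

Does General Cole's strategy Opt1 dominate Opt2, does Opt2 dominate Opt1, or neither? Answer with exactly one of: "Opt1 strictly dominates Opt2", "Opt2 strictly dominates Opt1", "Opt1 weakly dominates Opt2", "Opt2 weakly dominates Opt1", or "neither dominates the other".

Opt1 weakly dominates Opt2

Compare Opt1 to Opt2 across every action of General Rowe: North: 4>1, South: 5=5, East: 9=9, West: 0=0.
Opt1 is at least as good everywhere and strictly better somewhere (tied only at South, East, West), so Opt1 weakly but not strictly dominates Opt2.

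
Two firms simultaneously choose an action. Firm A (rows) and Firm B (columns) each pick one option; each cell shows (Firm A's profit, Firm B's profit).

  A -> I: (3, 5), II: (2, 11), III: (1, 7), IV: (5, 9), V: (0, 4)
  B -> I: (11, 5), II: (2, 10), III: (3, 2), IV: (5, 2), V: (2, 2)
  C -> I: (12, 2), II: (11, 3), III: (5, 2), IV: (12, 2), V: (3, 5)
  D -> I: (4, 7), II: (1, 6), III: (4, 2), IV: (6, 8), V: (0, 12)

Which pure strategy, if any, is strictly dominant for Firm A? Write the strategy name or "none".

C

C vs A: I: 12>3, II: 11>2, III: 5>1, IV: 12>5, V: 3>0.
C vs B: I: 12>11, II: 11>2, III: 5>3, IV: 12>5, V: 3>2.
C vs D: I: 12>4, II: 11>1, III: 5>4, IV: 12>6, V: 3>0.
C strictly beats every other strategy against every opponent action, so it is strictly dominant.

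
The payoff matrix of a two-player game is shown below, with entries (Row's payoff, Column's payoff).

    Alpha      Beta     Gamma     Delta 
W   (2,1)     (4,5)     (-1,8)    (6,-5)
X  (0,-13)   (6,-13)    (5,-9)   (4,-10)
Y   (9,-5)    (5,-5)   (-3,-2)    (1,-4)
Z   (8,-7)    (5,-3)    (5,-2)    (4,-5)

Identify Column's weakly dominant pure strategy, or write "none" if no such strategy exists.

Gamma vs Alpha: W: 8>1, X: -9>-13, Y: -2>-5, Z: -2>-7.
Gamma vs Beta: W: 8>5, X: -9>-13, Y: -2>-5, Z: -2>-3.
Gamma vs Delta: W: 8>-5, X: -9>-10, Y: -2>-4, Z: -2>-5.
Gamma is at least as good as every other strategy against every opponent action, so it is weakly dominant.

Gamma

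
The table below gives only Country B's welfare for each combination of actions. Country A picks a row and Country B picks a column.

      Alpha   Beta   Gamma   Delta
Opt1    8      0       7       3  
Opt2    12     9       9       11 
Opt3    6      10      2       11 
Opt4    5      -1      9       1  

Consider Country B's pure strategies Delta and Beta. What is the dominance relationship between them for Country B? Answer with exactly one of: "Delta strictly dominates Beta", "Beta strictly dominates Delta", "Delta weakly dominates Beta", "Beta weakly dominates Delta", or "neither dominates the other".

Delta's payoffs vs Beta's, by Country A's action — Opt1: 3>0, Opt2: 11>9, Opt3: 11>10, Opt4: 1>-1.
Delta gives a strictly higher payoff against each opponent action, so Delta strictly dominates Beta.

Delta strictly dominates Beta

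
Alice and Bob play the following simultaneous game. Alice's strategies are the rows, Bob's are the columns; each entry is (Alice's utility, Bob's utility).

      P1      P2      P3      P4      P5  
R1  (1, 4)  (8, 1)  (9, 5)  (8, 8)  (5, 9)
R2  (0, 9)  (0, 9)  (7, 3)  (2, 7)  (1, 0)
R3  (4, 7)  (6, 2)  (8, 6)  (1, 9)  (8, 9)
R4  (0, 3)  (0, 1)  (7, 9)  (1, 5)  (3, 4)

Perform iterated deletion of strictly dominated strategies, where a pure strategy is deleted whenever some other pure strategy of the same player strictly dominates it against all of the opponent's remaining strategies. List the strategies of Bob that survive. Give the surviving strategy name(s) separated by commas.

P4, P5

Row R2 is eliminated: R1 beats it against every remaining column (P1: 1>0, P2: 8>0, P3: 9>7, P4: 8>2, P5: 5>1).
Alice's strategy R4 is strictly dominated by R1 (P1: 1>0, P2: 8>0, P3: 9>7, P4: 8>1, P5: 5>3) and is removed.
Bob's strategy P1 is strictly dominated by P4 (R1: 8>4, R3: 9>7) and is removed.
Column P2 is eliminated: P3 beats it against every remaining row (R1: 5>1, R3: 6>2).
For Bob, P4 strictly dominates P3 on the remaining rows (R1: 8>5, R3: 9>6); eliminate P3.
Among the remaining strategies, none is strictly dominated by another pure strategy of the same player, so the elimination stops.
Surviving strategies — Alice: {R1, R3}; Bob: {P4, P5}.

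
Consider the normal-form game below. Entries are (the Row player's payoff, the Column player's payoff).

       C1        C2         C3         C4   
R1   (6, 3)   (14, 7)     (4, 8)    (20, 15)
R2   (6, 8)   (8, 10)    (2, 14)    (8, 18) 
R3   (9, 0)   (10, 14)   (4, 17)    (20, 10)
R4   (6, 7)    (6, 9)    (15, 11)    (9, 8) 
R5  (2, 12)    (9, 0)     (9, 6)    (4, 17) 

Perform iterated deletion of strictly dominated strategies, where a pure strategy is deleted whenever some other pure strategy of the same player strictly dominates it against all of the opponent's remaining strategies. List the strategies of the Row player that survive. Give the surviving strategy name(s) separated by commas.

The Row player's strategy R2 is strictly dominated by R3 (C1: 9>6, C2: 10>8, C3: 4>2, C4: 20>8) and is removed.
The Column player's strategy C1 is strictly dominated by C4 (R1: 15>3, R3: 10>0, R4: 8>7, R5: 17>12) and is removed.
Column C2 is eliminated: C3 beats it against every remaining row (R1: 8>7, R3: 17>14, R4: 11>9, R5: 6>0).
The Row player's strategy R5 is strictly dominated by R4 (C3: 15>9, C4: 9>4) and is removed.
Among the remaining strategies, none is strictly dominated by another pure strategy of the same player, so the elimination stops.
Surviving strategies — the Row player: {R1, R3, R4}; the Column player: {C3, C4}.

R1, R3, R4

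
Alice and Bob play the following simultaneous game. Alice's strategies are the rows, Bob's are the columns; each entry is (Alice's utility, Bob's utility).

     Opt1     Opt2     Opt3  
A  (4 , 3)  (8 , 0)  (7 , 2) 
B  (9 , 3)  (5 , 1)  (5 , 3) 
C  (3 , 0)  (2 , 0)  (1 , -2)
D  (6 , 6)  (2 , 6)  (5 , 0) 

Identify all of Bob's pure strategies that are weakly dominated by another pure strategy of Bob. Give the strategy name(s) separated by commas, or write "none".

Opt1 is not dominated — it holds its own against Opt2 at A (3>0); Opt3 at A (3>2).
Opt1 weakly dominates Opt2 — A: 3>0, B: 3>1, C: 0=0, D: 6=6.
Opt1 weakly dominates Opt3 — A: 3>2, B: 3=3, C: 0>-2, D: 6>0.

Opt2, Opt3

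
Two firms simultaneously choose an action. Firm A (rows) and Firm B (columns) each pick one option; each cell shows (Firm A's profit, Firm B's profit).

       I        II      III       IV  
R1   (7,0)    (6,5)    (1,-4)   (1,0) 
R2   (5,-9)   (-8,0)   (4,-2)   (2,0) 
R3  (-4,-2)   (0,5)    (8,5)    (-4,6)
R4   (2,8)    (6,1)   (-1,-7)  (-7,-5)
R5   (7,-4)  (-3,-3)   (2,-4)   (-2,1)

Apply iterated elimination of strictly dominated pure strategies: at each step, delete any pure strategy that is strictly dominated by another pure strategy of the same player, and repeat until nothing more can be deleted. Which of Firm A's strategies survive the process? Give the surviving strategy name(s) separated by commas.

R1, R2, R4, R5

Firm B's strategy III is strictly dominated by IV (R1: 0>-4, R2: 0>-2, R3: 6>5, R4: -5>-7, R5: 1>-4) and is removed.
Firm A's strategy R3 is strictly dominated by R1 (I: 7>-4, II: 6>0, IV: 1>-4) and is removed.
Among the remaining strategies, none is strictly dominated by another pure strategy of the same player, so the elimination stops.
Surviving strategies — Firm A: {R1, R2, R4, R5}; Firm B: {I, II, IV}.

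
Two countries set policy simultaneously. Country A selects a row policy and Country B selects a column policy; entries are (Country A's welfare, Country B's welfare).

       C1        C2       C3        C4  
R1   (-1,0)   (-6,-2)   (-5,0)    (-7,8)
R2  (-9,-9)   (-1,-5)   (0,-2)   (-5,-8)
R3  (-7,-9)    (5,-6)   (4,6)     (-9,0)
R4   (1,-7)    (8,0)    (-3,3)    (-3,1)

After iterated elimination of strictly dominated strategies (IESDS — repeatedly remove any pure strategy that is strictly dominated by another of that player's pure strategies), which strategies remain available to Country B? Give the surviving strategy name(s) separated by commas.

Country A's strategy R1 is strictly dominated by R4 (C1: 1>-1, C2: 8>-6, C3: -3>-5, C4: -3>-7) and is removed.
For Country B, C2 strictly dominates C1 on the remaining rows (R2: -5>-9, R3: -6>-9, R4: 0>-7); eliminate C1.
For Country B, C3 strictly dominates C2 on the remaining rows (R2: -2>-5, R3: 6>-6, R4: 3>0); eliminate C2.
Country B's strategy C4 is strictly dominated by C3 (R2: -2>-8, R3: 6>0, R4: 3>1) and is removed.
For Country A, R3 strictly dominates R2 on the remaining columns (C3: 4>0); eliminate R2.
Row R4 is eliminated: R3 beats it against every remaining column (C3: 4>-3).
Among the remaining strategies, none is strictly dominated by another pure strategy of the same player, so the elimination stops.
Surviving strategies — Country A: {R3}; Country B: {C3}.

C3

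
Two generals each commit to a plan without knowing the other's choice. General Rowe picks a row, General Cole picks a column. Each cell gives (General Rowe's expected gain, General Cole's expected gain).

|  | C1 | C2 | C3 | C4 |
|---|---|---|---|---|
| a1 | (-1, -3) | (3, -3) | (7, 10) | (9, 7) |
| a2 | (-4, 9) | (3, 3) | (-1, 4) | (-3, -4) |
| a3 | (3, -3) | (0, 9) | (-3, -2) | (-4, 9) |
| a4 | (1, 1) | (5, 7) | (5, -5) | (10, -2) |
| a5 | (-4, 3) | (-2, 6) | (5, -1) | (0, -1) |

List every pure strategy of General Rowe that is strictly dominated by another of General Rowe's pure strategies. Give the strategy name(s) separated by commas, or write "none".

a1: no other strategy beats it everywhere (a2 at C1 (-1>-4); a3 at C2 (3>0); a4 at C3 (7>5); a5 at C1 (-1>-4)).
a4 strictly dominates a2 — C1: 1>-4, C2: 5>3, C3: 5>-1, C4: 10>-3.
a3: no other strategy beats it everywhere (a1 at C1 (3>-1); a2 at C1 (3>-4); a4 at C1 (3>1); a5 at C1 (3>-4)).
Nothing dominates a4: a1 at C1 (1>-1); a2 at C1 (1>-4); a3 at C2 (5>0); a5 at C1 (1>-4).
a5 is strictly dominated by a1 (C1: -1>-4, C2: 3>-2, C3: 7>5, C4: 9>0).

a2, a5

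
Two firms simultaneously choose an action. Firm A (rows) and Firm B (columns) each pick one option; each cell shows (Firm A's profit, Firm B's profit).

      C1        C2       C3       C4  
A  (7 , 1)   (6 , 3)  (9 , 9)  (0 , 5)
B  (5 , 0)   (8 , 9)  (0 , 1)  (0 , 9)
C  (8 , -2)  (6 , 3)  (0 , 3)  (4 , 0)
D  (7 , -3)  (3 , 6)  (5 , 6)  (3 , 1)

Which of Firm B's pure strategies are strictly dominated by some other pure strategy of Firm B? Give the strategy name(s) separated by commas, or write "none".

C1

C2 strictly dominates C1 — A: 3>1, B: 9>0, C: 3>-2, D: 6>-3.
Nothing dominates C2: C1 at A (3>1); C3 at B (9>1); C4 at B (9=9).
C3: no other strategy beats it everywhere (C1 at A (9>1); C2 at A (9>3); C4 at A (9>5)).
C4 is not dominated — it holds its own against C1 at A (5>1); C2 at A (5>3); C3 at B (9>1).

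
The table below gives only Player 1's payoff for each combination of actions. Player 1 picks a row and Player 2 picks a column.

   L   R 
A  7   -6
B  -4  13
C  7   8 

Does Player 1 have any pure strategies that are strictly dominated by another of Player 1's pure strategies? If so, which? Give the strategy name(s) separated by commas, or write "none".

A: no other strategy beats it everywhere (B at L (7>-4); C at L (7=7)).
Nothing dominates B: A at R (13>-6); C at R (13>8).
C: no other strategy beats it everywhere (A at L (7=7); B at L (7>-4)).

none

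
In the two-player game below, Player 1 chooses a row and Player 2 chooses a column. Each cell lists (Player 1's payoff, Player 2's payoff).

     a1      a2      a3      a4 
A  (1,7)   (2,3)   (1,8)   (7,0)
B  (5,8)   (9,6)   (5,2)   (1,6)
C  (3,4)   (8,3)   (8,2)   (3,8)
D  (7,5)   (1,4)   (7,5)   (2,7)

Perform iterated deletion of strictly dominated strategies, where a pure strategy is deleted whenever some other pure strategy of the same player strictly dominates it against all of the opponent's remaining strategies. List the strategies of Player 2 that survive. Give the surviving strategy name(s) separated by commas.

a1, a3, a4

For Player 2, a1 strictly dominates a2 on the remaining rows (A: 7>3, B: 8>6, C: 4>3, D: 5>4); eliminate a2.
Row B is eliminated: D beats it against every remaining column (a1: 7>5, a3: 7>5, a4: 2>1).
Among the remaining strategies, none is strictly dominated by another pure strategy of the same player, so the elimination stops.
Surviving strategies — Player 1: {A, C, D}; Player 2: {a1, a3, a4}.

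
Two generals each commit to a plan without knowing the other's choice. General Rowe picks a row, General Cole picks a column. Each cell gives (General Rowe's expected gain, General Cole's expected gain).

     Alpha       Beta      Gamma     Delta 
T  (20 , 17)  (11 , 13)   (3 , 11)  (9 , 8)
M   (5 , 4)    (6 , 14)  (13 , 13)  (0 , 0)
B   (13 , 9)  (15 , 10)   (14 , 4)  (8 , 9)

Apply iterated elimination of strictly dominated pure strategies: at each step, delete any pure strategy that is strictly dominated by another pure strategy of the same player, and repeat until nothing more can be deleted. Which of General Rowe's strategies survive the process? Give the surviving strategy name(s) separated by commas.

T, B

For General Rowe, B strictly dominates M on the remaining columns (Alpha: 13>5, Beta: 15>6, Gamma: 14>13, Delta: 8>0); eliminate M.
Column Gamma is eliminated: Alpha beats it against every remaining row (T: 17>11, B: 9>4).
For General Cole, Beta strictly dominates Delta on the remaining rows (T: 13>8, B: 10>9); eliminate Delta.
Among the remaining strategies, none is strictly dominated by another pure strategy of the same player, so the elimination stops.
Surviving strategies — General Rowe: {T, B}; General Cole: {Alpha, Beta}.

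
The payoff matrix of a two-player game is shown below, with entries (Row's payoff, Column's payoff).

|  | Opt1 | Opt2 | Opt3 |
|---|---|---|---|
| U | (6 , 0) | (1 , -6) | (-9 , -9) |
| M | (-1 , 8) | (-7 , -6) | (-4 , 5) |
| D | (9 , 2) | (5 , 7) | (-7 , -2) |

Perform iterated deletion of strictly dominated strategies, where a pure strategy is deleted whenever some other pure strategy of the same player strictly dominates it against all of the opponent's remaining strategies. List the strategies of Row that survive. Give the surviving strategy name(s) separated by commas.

Row U is eliminated: D beats it against every remaining column (Opt1: 9>6, Opt2: 5>1, Opt3: -7>-9).
For Column, Opt1 strictly dominates Opt3 on the remaining rows (M: 8>5, D: 2>-2); eliminate Opt3.
Row's strategy M is strictly dominated by D (Opt1: 9>-1, Opt2: 5>-7) and is removed.
For Column, Opt2 strictly dominates Opt1 on the remaining rows (D: 7>2); eliminate Opt1.
Among the remaining strategies, none is strictly dominated by another pure strategy of the same player, so the elimination stops.
Surviving strategies — Row: {D}; Column: {Opt2}.

D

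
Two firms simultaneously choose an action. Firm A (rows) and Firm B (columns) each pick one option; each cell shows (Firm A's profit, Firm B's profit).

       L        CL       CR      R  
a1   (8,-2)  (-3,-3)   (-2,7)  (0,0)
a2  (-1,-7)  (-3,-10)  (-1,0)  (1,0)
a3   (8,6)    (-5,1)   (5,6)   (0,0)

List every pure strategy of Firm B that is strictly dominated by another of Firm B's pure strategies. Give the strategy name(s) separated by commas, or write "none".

L: no other strategy beats it everywhere (CL at a1 (-2>-3); CR at a3 (6=6); R at a3 (6>0)).
CL: dominated, since L does at least as well everywhere (a1: -2>-3, a2: -7>-10, a3: 6>1).
Nothing dominates CR: L at a1 (7>-2); CL at a1 (7>-3); R at a1 (7>0).
R is not dominated — it holds its own against L at a1 (0>-2); CL at a1 (0>-3); CR at a2 (0=0).

CL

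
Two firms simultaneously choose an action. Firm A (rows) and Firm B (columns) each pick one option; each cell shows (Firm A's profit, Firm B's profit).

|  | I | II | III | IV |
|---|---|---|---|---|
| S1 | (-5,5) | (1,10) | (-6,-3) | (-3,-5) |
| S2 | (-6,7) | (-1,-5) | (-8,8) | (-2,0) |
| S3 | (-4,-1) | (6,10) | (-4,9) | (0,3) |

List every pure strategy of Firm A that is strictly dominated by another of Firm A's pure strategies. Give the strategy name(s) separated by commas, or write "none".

S1, S2

S1 is strictly dominated by S3 (I: -4>-5, II: 6>1, III: -4>-6, IV: 0>-3).
S2: dominated, since S3 does at least as well everywhere (I: -4>-6, II: 6>-1, III: -4>-8, IV: 0>-2).
S3 is not dominated — it holds its own against S1 at I (-4>-5); S2 at I (-4>-6).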